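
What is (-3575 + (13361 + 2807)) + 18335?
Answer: 30928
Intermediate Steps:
(-3575 + (13361 + 2807)) + 18335 = (-3575 + 16168) + 18335 = 12593 + 18335 = 30928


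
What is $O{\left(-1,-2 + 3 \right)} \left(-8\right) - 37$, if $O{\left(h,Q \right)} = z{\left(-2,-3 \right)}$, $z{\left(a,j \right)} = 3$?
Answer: $-61$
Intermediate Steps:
$O{\left(h,Q \right)} = 3$
$O{\left(-1,-2 + 3 \right)} \left(-8\right) - 37 = 3 \left(-8\right) - 37 = -24 - 37 = -61$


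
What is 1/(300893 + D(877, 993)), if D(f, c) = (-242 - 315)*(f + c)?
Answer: -1/740697 ≈ -1.3501e-6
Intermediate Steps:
D(f, c) = -557*c - 557*f (D(f, c) = -557*(c + f) = -557*c - 557*f)
1/(300893 + D(877, 993)) = 1/(300893 + (-557*993 - 557*877)) = 1/(300893 + (-553101 - 488489)) = 1/(300893 - 1041590) = 1/(-740697) = -1/740697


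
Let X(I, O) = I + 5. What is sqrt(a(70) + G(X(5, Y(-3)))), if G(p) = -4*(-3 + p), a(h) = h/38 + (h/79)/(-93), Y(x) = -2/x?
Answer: I*sqrt(509903774877)/139593 ≈ 5.1154*I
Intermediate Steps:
a(h) = 7309*h/279186 (a(h) = h*(1/38) + (h*(1/79))*(-1/93) = h/38 + (h/79)*(-1/93) = h/38 - h/7347 = 7309*h/279186)
X(I, O) = 5 + I
G(p) = 12 - 4*p
sqrt(a(70) + G(X(5, Y(-3)))) = sqrt((7309/279186)*70 + (12 - 4*(5 + 5))) = sqrt(255815/139593 + (12 - 4*10)) = sqrt(255815/139593 + (12 - 40)) = sqrt(255815/139593 - 28) = sqrt(-3652789/139593) = I*sqrt(509903774877)/139593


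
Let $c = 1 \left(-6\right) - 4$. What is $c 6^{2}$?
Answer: $-360$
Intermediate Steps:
$c = -10$ ($c = -6 - 4 = -10$)
$c 6^{2} = - 10 \cdot 6^{2} = \left(-10\right) 36 = -360$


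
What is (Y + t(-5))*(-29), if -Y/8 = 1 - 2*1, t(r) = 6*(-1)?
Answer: -58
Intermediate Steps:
t(r) = -6
Y = 8 (Y = -8*(1 - 2*1) = -8*(1 - 2) = -8*(-1) = 8)
(Y + t(-5))*(-29) = (8 - 6)*(-29) = 2*(-29) = -58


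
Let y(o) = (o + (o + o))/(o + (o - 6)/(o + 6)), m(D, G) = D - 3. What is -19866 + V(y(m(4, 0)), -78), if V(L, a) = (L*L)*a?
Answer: -56931/2 ≈ -28466.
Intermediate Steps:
m(D, G) = -3 + D
y(o) = 3*o/(o + (-6 + o)/(6 + o)) (y(o) = (o + 2*o)/(o + (-6 + o)/(6 + o)) = (3*o)/(o + (-6 + o)/(6 + o)) = 3*o/(o + (-6 + o)/(6 + o)))
V(L, a) = a*L**2 (V(L, a) = L**2*a = a*L**2)
-19866 + V(y(m(4, 0)), -78) = -19866 - 78*9*(-3 + 4)**2*(6 + (-3 + 4))**2/(-6 + (-3 + 4)**2 + 7*(-3 + 4))**2 = -19866 - 78*9*(6 + 1)**2/(-6 + 1**2 + 7*1)**2 = -19866 - 78*441/(-6 + 1 + 7)**2 = -19866 - 78*(3*1*7/2)**2 = -19866 - 78*(3*1*(1/2)*7)**2 = -19866 - 78*(21/2)**2 = -19866 - 78*441/4 = -19866 - 17199/2 = -56931/2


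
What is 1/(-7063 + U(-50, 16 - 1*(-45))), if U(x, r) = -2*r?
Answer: -1/7185 ≈ -0.00013918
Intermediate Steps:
1/(-7063 + U(-50, 16 - 1*(-45))) = 1/(-7063 - 2*(16 - 1*(-45))) = 1/(-7063 - 2*(16 + 45)) = 1/(-7063 - 2*61) = 1/(-7063 - 122) = 1/(-7185) = -1/7185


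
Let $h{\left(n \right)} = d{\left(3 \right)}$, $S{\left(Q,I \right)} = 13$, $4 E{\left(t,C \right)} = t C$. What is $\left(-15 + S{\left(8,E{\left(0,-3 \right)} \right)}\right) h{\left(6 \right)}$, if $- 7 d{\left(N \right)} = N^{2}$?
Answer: $\frac{18}{7} \approx 2.5714$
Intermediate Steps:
$E{\left(t,C \right)} = \frac{C t}{4}$ ($E{\left(t,C \right)} = \frac{t C}{4} = \frac{C t}{4}$)
$d{\left(N \right)} = - \frac{N^{2}}{7}$
$h{\left(n \right)} = - \frac{9}{7}$ ($h{\left(n \right)} = - \frac{3^{2}}{7} = \left(- \frac{1}{7}\right) 9 = - \frac{9}{7}$)
$\left(-15 + S{\left(8,E{\left(0,-3 \right)} \right)}\right) h{\left(6 \right)} = \left(-15 + 13\right) \left(- \frac{9}{7}\right) = \left(-2\right) \left(- \frac{9}{7}\right) = \frac{18}{7}$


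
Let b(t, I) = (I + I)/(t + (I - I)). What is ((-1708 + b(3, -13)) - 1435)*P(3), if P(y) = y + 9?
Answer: -37820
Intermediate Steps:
P(y) = 9 + y
b(t, I) = 2*I/t (b(t, I) = (2*I)/(t + 0) = (2*I)/t = 2*I/t)
((-1708 + b(3, -13)) - 1435)*P(3) = ((-1708 + 2*(-13)/3) - 1435)*(9 + 3) = ((-1708 + 2*(-13)*(1/3)) - 1435)*12 = ((-1708 - 26/3) - 1435)*12 = (-5150/3 - 1435)*12 = -9455/3*12 = -37820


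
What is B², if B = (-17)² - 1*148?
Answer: 19881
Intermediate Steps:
B = 141 (B = 289 - 148 = 141)
B² = 141² = 19881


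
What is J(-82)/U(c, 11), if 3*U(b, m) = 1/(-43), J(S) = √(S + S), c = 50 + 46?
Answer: -258*I*√41 ≈ -1652.0*I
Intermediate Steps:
c = 96
J(S) = √2*√S (J(S) = √(2*S) = √2*√S)
U(b, m) = -1/129 (U(b, m) = (⅓)/(-43) = (⅓)*(-1/43) = -1/129)
J(-82)/U(c, 11) = (√2*√(-82))/(-1/129) = (√2*(I*√82))*(-129) = (2*I*√41)*(-129) = -258*I*√41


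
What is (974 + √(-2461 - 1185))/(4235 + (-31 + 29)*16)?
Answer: 974/4203 + I*√3646/4203 ≈ 0.23174 + 0.014366*I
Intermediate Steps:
(974 + √(-2461 - 1185))/(4235 + (-31 + 29)*16) = (974 + √(-3646))/(4235 - 2*16) = (974 + I*√3646)/(4235 - 32) = (974 + I*√3646)/4203 = (974 + I*√3646)*(1/4203) = 974/4203 + I*√3646/4203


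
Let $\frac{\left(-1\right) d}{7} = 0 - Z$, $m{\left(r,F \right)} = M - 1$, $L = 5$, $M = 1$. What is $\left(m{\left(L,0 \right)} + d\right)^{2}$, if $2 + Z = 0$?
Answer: $196$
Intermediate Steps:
$Z = -2$ ($Z = -2 + 0 = -2$)
$m{\left(r,F \right)} = 0$ ($m{\left(r,F \right)} = 1 - 1 = 0$)
$d = -14$ ($d = - 7 \left(0 - -2\right) = - 7 \left(0 + 2\right) = \left(-7\right) 2 = -14$)
$\left(m{\left(L,0 \right)} + d\right)^{2} = \left(0 - 14\right)^{2} = \left(-14\right)^{2} = 196$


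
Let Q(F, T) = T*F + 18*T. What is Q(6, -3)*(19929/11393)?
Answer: -1434888/11393 ≈ -125.94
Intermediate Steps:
Q(F, T) = 18*T + F*T (Q(F, T) = F*T + 18*T = 18*T + F*T)
Q(6, -3)*(19929/11393) = (-3*(18 + 6))*(19929/11393) = (-3*24)*(19929*(1/11393)) = -72*19929/11393 = -1434888/11393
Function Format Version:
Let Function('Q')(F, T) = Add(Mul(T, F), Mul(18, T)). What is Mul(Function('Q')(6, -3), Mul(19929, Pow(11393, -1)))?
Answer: Rational(-1434888, 11393) ≈ -125.94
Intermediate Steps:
Function('Q')(F, T) = Add(Mul(18, T), Mul(F, T)) (Function('Q')(F, T) = Add(Mul(F, T), Mul(18, T)) = Add(Mul(18, T), Mul(F, T)))
Mul(Function('Q')(6, -3), Mul(19929, Pow(11393, -1))) = Mul(Mul(-3, Add(18, 6)), Mul(19929, Pow(11393, -1))) = Mul(Mul(-3, 24), Mul(19929, Rational(1, 11393))) = Mul(-72, Rational(19929, 11393)) = Rational(-1434888, 11393)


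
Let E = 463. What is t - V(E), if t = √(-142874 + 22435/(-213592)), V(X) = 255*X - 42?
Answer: -118023 + I*√1629534262484514/106796 ≈ -1.1802e+5 + 377.99*I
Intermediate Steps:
V(X) = -42 + 255*X
t = I*√1629534262484514/106796 (t = √(-142874 + 22435*(-1/213592)) = √(-142874 - 22435/213592) = √(-30516765843/213592) = I*√1629534262484514/106796 ≈ 377.99*I)
t - V(E) = I*√1629534262484514/106796 - (-42 + 255*463) = I*√1629534262484514/106796 - (-42 + 118065) = I*√1629534262484514/106796 - 1*118023 = I*√1629534262484514/106796 - 118023 = -118023 + I*√1629534262484514/106796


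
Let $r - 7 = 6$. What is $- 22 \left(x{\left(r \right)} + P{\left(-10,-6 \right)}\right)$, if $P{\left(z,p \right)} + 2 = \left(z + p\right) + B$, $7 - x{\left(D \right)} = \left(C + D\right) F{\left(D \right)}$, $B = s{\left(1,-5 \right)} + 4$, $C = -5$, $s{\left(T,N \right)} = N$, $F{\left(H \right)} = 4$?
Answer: $968$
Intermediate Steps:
$r = 13$ ($r = 7 + 6 = 13$)
$B = -1$ ($B = -5 + 4 = -1$)
$x{\left(D \right)} = 27 - 4 D$ ($x{\left(D \right)} = 7 - \left(-5 + D\right) 4 = 7 - \left(-20 + 4 D\right) = 27 - 4 D$)
$P{\left(z,p \right)} = -3 + p + z$ ($P{\left(z,p \right)} = -2 - \left(1 - p - z\right) = -2 + \left(-1 + p + z\right) = -3 + p + z$)
$- 22 \left(x{\left(r \right)} + P{\left(-10,-6 \right)}\right) = - 22 \left(\left(27 - 52\right) - 19\right) = - 22 \left(-25 - 19\right) = \left(-22\right) \left(-44\right) = 968$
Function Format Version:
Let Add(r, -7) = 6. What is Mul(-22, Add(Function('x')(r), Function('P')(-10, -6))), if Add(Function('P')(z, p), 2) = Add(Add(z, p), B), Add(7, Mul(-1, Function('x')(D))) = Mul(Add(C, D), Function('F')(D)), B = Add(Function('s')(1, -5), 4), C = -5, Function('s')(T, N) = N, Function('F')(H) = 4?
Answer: 968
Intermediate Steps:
r = 13 (r = Add(7, 6) = 13)
B = -1 (B = Add(-5, 4) = -1)
Function('x')(D) = Add(27, Mul(-4, D)) (Function('x')(D) = Add(7, Mul(-1, Mul(Add(-5, D), 4))) = Add(7, Mul(-1, Add(-20, Mul(4, D)))) = Add(7, Add(20, Mul(-4, D))) = Add(27, Mul(-4, D)))
Function('P')(z, p) = Add(-3, p, z) (Function('P')(z, p) = Add(-2, Add(Add(z, p), -1)) = Add(-2, Add(Add(p, z), -1)) = Add(-2, Add(-1, p, z)) = Add(-3, p, z))
Mul(-22, Add(Function('x')(r), Function('P')(-10, -6))) = Mul(-22, Add(Add(27, Mul(-4, 13)), Add(-3, -6, -10))) = Mul(-22, Add(Add(27, -52), -19)) = Mul(-22, Add(-25, -19)) = Mul(-22, -44) = 968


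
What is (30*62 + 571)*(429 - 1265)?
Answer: -2032316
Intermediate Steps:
(30*62 + 571)*(429 - 1265) = (1860 + 571)*(-836) = 2431*(-836) = -2032316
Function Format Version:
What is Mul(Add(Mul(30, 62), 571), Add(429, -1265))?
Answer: -2032316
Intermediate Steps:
Mul(Add(Mul(30, 62), 571), Add(429, -1265)) = Mul(Add(1860, 571), -836) = Mul(2431, -836) = -2032316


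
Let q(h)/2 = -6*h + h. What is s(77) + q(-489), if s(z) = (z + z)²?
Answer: 28606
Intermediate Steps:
s(z) = 4*z² (s(z) = (2*z)² = 4*z²)
q(h) = -10*h (q(h) = 2*(-6*h + h) = 2*(-5*h) = -10*h)
s(77) + q(-489) = 4*77² - 10*(-489) = 4*5929 + 4890 = 23716 + 4890 = 28606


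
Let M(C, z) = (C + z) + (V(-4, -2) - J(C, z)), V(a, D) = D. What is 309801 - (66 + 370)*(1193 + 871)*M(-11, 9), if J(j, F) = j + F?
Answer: 2109609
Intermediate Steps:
J(j, F) = F + j
M(C, z) = -2 (M(C, z) = (C + z) + (-2 - (z + C)) = (C + z) + (-2 - (C + z)) = (C + z) + (-2 + (-C - z)) = (C + z) + (-2 - C - z) = -2)
309801 - (66 + 370)*(1193 + 871)*M(-11, 9) = 309801 - (66 + 370)*(1193 + 871)*(-2) = 309801 - 436*2064*(-2) = 309801 - 899904*(-2) = 309801 - 1*(-1799808) = 309801 + 1799808 = 2109609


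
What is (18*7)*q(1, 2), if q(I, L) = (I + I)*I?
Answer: 252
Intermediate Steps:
q(I, L) = 2*I² (q(I, L) = (2*I)*I = 2*I²)
(18*7)*q(1, 2) = (18*7)*(2*1²) = 126*(2*1) = 126*2 = 252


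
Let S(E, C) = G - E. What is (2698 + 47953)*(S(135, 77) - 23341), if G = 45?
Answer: -1186803581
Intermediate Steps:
S(E, C) = 45 - E
(2698 + 47953)*(S(135, 77) - 23341) = (2698 + 47953)*((45 - 1*135) - 23341) = 50651*((45 - 135) - 23341) = 50651*(-90 - 23341) = 50651*(-23431) = -1186803581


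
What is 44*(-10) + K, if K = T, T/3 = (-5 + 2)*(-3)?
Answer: -413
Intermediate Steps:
T = 27 (T = 3*((-5 + 2)*(-3)) = 3*(-3*(-3)) = 3*9 = 27)
K = 27
44*(-10) + K = 44*(-10) + 27 = -440 + 27 = -413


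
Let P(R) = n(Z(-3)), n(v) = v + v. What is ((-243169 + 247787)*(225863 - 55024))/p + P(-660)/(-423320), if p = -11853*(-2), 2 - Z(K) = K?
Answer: 16698587657479/501761196 ≈ 33280.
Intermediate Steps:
Z(K) = 2 - K
n(v) = 2*v
P(R) = 10 (P(R) = 2*(2 - 1*(-3)) = 2*(2 + 3) = 2*5 = 10)
p = 23706
((-243169 + 247787)*(225863 - 55024))/p + P(-660)/(-423320) = ((-243169 + 247787)*(225863 - 55024))/23706 + 10/(-423320) = (4618*170839)*(1/23706) + 10*(-1/423320) = 788934502*(1/23706) - 1/42332 = 394467251/11853 - 1/42332 = 16698587657479/501761196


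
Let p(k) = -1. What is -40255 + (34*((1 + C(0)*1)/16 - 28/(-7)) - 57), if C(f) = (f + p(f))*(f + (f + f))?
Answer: -321391/8 ≈ -40174.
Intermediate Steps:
C(f) = 3*f*(-1 + f) (C(f) = (f - 1)*(f + (f + f)) = (-1 + f)*(f + 2*f) = (-1 + f)*(3*f) = 3*f*(-1 + f))
-40255 + (34*((1 + C(0)*1)/16 - 28/(-7)) - 57) = -40255 + (34*((1 + (3*0*(-1 + 0))*1)/16 - 28/(-7)) - 57) = -40255 + (34*((1 + (3*0*(-1))*1)*(1/16) - 28*(-1/7)) - 57) = -40255 + (34*((1 + 0*1)*(1/16) + 4) - 57) = -40255 + (34*((1 + 0)*(1/16) + 4) - 57) = -40255 + (34*(1*(1/16) + 4) - 57) = -40255 + (34*(1/16 + 4) - 57) = -40255 + (34*(65/16) - 57) = -40255 + (1105/8 - 57) = -40255 + 649/8 = -321391/8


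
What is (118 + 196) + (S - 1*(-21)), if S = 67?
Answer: 402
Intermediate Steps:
(118 + 196) + (S - 1*(-21)) = (118 + 196) + (67 - 1*(-21)) = 314 + (67 + 21) = 314 + 88 = 402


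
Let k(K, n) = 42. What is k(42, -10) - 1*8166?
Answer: -8124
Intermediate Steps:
k(42, -10) - 1*8166 = 42 - 1*8166 = 42 - 8166 = -8124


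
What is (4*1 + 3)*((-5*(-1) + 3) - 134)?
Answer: -882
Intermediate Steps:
(4*1 + 3)*((-5*(-1) + 3) - 134) = (4 + 3)*((5 + 3) - 134) = 7*(8 - 134) = 7*(-126) = -882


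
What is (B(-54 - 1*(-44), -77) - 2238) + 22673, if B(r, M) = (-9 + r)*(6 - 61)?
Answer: 21480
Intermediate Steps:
B(r, M) = 495 - 55*r (B(r, M) = (-9 + r)*(-55) = 495 - 55*r)
(B(-54 - 1*(-44), -77) - 2238) + 22673 = ((495 - 55*(-54 - 1*(-44))) - 2238) + 22673 = ((495 - 55*(-54 + 44)) - 2238) + 22673 = ((495 - 55*(-10)) - 2238) + 22673 = ((495 + 550) - 2238) + 22673 = (1045 - 2238) + 22673 = -1193 + 22673 = 21480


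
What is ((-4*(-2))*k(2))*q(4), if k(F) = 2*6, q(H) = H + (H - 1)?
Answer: 672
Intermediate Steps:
q(H) = -1 + 2*H (q(H) = H + (-1 + H) = -1 + 2*H)
k(F) = 12
((-4*(-2))*k(2))*q(4) = (-4*(-2)*12)*(-1 + 2*4) = (8*12)*(-1 + 8) = 96*7 = 672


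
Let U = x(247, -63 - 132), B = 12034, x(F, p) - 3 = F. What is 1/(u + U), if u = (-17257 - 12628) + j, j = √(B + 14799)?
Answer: -29635/878206392 - √26833/878206392 ≈ -3.3931e-5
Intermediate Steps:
x(F, p) = 3 + F
U = 250 (U = 3 + 247 = 250)
j = √26833 (j = √(12034 + 14799) = √26833 ≈ 163.81)
u = -29885 + √26833 (u = (-17257 - 12628) + √26833 = -29885 + √26833 ≈ -29721.)
1/(u + U) = 1/((-29885 + √26833) + 250) = 1/(-29635 + √26833)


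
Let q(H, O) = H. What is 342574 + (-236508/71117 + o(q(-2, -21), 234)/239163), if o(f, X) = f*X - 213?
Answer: 1942210710833091/5669518357 ≈ 3.4257e+5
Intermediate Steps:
o(f, X) = -213 + X*f (o(f, X) = X*f - 213 = -213 + X*f)
342574 + (-236508/71117 + o(q(-2, -21), 234)/239163) = 342574 + (-236508/71117 + (-213 + 234*(-2))/239163) = 342574 + (-236508*1/71117 + (-213 - 468)*(1/239163)) = 342574 + (-236508/71117 - 681*1/239163) = 342574 + (-236508/71117 - 227/79721) = 342574 - 18870797827/5669518357 = 1942210710833091/5669518357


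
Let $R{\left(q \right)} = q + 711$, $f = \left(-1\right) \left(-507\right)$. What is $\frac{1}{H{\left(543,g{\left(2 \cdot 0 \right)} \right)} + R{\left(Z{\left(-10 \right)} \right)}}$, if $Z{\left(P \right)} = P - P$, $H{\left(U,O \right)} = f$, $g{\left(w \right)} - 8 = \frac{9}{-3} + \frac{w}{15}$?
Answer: $\frac{1}{1218} \approx 0.00082102$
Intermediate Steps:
$g{\left(w \right)} = 5 + \frac{w}{15}$ ($g{\left(w \right)} = 8 + \left(\frac{9}{-3} + \frac{w}{15}\right) = 8 + \left(9 \left(- \frac{1}{3}\right) + w \frac{1}{15}\right) = 8 + \left(-3 + \frac{w}{15}\right) = 5 + \frac{w}{15}$)
$f = 507$
$H{\left(U,O \right)} = 507$
$Z{\left(P \right)} = 0$
$R{\left(q \right)} = 711 + q$
$\frac{1}{H{\left(543,g{\left(2 \cdot 0 \right)} \right)} + R{\left(Z{\left(-10 \right)} \right)}} = \frac{1}{507 + \left(711 + 0\right)} = \frac{1}{507 + 711} = \frac{1}{1218}$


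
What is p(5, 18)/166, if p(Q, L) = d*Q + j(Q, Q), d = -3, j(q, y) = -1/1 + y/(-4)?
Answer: -69/664 ≈ -0.10392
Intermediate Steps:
j(q, y) = -1 - y/4 (j(q, y) = -1*1 + y*(-¼) = -1 - y/4)
p(Q, L) = -1 - 13*Q/4 (p(Q, L) = -3*Q + (-1 - Q/4) = -1 - 13*Q/4)
p(5, 18)/166 = (-1 - 13/4*5)/166 = (-1 - 65/4)*(1/166) = -69/4*1/166 = -69/664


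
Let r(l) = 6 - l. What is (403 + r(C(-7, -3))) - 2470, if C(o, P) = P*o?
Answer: -2082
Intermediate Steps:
(403 + r(C(-7, -3))) - 2470 = (403 + (6 - (-3)*(-7))) - 2470 = (403 + (6 - 1*21)) - 2470 = (403 + (6 - 21)) - 2470 = (403 - 15) - 2470 = 388 - 2470 = -2082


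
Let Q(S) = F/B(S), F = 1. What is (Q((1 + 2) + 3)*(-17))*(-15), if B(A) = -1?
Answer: -255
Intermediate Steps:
Q(S) = -1 (Q(S) = 1/(-1) = 1*(-1) = -1)
(Q((1 + 2) + 3)*(-17))*(-15) = -1*(-17)*(-15) = 17*(-15) = -255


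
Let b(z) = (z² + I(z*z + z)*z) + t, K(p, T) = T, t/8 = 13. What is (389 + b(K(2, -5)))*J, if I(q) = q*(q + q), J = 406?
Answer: -1413692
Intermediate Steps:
t = 104 (t = 8*13 = 104)
I(q) = 2*q² (I(q) = q*(2*q) = 2*q²)
b(z) = 104 + z² + 2*z*(z + z²)² (b(z) = (z² + (2*(z*z + z)²)*z) + 104 = (z² + (2*(z² + z)²)*z) + 104 = (z² + (2*(z + z²)²)*z) + 104 = (z² + 2*z*(z + z²)²) + 104 = 104 + z² + 2*z*(z + z²)²)
(389 + b(K(2, -5)))*J = (389 + (104 + (-5)² + 2*(-5)³*(1 - 5)²))*406 = (389 + (104 + 25 + 2*(-125)*(-4)²))*406 = (389 + (104 + 25 + 2*(-125)*16))*406 = (389 + (104 + 25 - 4000))*406 = (389 - 3871)*406 = -3482*406 = -1413692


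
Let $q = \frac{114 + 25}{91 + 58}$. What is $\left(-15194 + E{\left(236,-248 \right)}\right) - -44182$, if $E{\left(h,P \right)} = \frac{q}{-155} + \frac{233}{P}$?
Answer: $\frac{5355648183}{184760} \approx 28987.0$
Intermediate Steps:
$q = \frac{139}{149} \approx 0.93289$
$E{\left(h,P \right)} = - \frac{139}{23095} + \frac{233}{P}$ ($E{\left(h,P \right)} = \frac{139}{149 \left(-155\right)} + \frac{233}{P} = \frac{139}{149} \left(- \frac{1}{155}\right) + \frac{233}{P} = - \frac{139}{23095} + \frac{233}{P}$)
$\left(-15194 + E{\left(236,-248 \right)}\right) - -44182 = \left(-15194 + \left(- \frac{139}{23095} + \frac{233}{-248}\right)\right) - -44182 = \left(-15194 + \left(- \frac{139}{23095} + 233 \left(- \frac{1}{248}\right)\right)\right) + 44182 = \left(-15194 - \frac{174697}{184760}\right) + 44182 = - \frac{2807418137}{184760} + 44182 = \frac{5355648183}{184760}$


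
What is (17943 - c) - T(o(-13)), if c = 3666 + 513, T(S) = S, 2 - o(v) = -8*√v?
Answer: 13762 - 8*I*√13 ≈ 13762.0 - 28.844*I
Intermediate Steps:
o(v) = 2 + 8*√v (o(v) = 2 - (-8)*√v = 2 + 8*√v)
c = 4179
(17943 - c) - T(o(-13)) = (17943 - 1*4179) - (2 + 8*√(-13)) = (17943 - 4179) - (2 + 8*(I*√13)) = 13764 - (2 + 8*I*√13) = 13764 + (-2 - 8*I*√13) = 13762 - 8*I*√13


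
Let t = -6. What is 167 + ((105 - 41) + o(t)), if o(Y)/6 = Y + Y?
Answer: 159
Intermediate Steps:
o(Y) = 12*Y (o(Y) = 6*(Y + Y) = 6*(2*Y) = 12*Y)
167 + ((105 - 41) + o(t)) = 167 + ((105 - 41) + 12*(-6)) = 167 + (64 - 72) = 167 - 8 = 159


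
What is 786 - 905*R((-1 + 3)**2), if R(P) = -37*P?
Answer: 134726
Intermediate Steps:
786 - 905*R((-1 + 3)**2) = 786 - (-33485)*(-1 + 3)**2 = 786 - (-33485)*2**2 = 786 - (-33485)*4 = 786 - 905*(-148) = 786 + 133940 = 134726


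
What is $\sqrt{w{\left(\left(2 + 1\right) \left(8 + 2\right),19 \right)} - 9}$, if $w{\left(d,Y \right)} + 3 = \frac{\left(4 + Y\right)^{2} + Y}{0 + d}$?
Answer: $\frac{\sqrt{1410}}{15} \approx 2.5033$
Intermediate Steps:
$w{\left(d,Y \right)} = -3 + \frac{Y + \left(4 + Y\right)^{2}}{d}$ ($w{\left(d,Y \right)} = -3 + \frac{\left(4 + Y\right)^{2} + Y}{0 + d} = -3 + \frac{Y + \left(4 + Y\right)^{2}}{d}$)
$\sqrt{w{\left(\left(2 + 1\right) \left(8 + 2\right),19 \right)} - 9} = \sqrt{\frac{19 + \left(4 + 19\right)^{2} - 3 \left(2 + 1\right) \left(8 + 2\right)}{\left(2 + 1\right) \left(8 + 2\right)} - 9} = \sqrt{\frac{19 + 23^{2} - 3 \cdot 3 \cdot 10}{3 \cdot 10} - 9} = \sqrt{\frac{19 + 529 - 90}{30} - 9} = \sqrt{\frac{1}{30} \cdot 458 - 9} = \sqrt{\frac{229}{15} - 9} = \sqrt{\frac{94}{15}} = \frac{\sqrt{1410}}{15}$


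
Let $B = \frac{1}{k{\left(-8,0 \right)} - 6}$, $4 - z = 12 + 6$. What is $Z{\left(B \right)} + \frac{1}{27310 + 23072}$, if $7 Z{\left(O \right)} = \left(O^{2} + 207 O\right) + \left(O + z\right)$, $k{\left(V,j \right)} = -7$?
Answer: $- \frac{255385175}{59601906} \approx -4.2849$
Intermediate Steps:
$z = -14$ ($z = 4 - \left(12 + 6\right) = 4 - 18 = -14$)
$B = - \frac{1}{13}$ ($B = \frac{1}{-7 - 6} = \frac{1}{-13} = - \frac{1}{13} \approx -0.076923$)
$Z{\left(O \right)} = -2 + \frac{O^{2}}{7} + \frac{208 O}{7}$ ($Z{\left(O \right)} = \frac{\left(O^{2} + 207 O\right) + \left(O - 14\right)}{7} = \frac{\left(O^{2} + 207 O\right) + \left(-14 + O\right)}{7} = \frac{-14 + O^{2} + 208 O}{7} = -2 + \frac{O^{2}}{7} + \frac{208 O}{7}$)
$Z{\left(B \right)} + \frac{1}{27310 + 23072} = \left(-2 + \frac{\left(- \frac{1}{13}\right)^{2}}{7} + \frac{208}{7} \left(- \frac{1}{13}\right)\right) + \frac{1}{27310 + 23072} = \left(-2 + \frac{1}{7} \cdot \frac{1}{169} - \frac{16}{7}\right) + \frac{1}{50382} = \left(-2 + \frac{1}{1183} - \frac{16}{7}\right) + \frac{1}{50382} = - \frac{5069}{1183} + \frac{1}{50382} = - \frac{255385175}{59601906}$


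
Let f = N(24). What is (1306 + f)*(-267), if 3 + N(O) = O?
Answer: -354309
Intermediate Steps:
N(O) = -3 + O
f = 21 (f = -3 + 24 = 21)
(1306 + f)*(-267) = (1306 + 21)*(-267) = 1327*(-267) = -354309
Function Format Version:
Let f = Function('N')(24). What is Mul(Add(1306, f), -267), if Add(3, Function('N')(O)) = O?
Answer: -354309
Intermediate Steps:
Function('N')(O) = Add(-3, O)
f = 21 (f = Add(-3, 24) = 21)
Mul(Add(1306, f), -267) = Mul(Add(1306, 21), -267) = Mul(1327, -267) = -354309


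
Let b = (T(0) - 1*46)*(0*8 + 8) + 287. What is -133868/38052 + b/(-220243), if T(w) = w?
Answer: -1052871704/299310237 ≈ -3.5177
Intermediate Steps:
b = -81 (b = (0 - 1*46)*(0*8 + 8) + 287 = (0 - 46)*(0 + 8) + 287 = -46*8 + 287 = -368 + 287 = -81)
-133868/38052 + b/(-220243) = -133868/38052 - 81/(-220243) = -133868*1/38052 - 81*(-1/220243) = -4781/1359 + 81/220243 = -1052871704/299310237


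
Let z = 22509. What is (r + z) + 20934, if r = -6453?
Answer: 36990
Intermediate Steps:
(r + z) + 20934 = (-6453 + 22509) + 20934 = 16056 + 20934 = 36990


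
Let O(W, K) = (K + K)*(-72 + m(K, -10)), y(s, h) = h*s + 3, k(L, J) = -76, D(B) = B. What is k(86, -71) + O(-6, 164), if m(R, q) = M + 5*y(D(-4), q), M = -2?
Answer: 46172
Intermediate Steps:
y(s, h) = 3 + h*s
m(R, q) = 13 - 20*q (m(R, q) = -2 + 5*(3 + q*(-4)) = -2 + 5*(3 - 4*q) = -2 + (15 - 20*q) = 13 - 20*q)
O(W, K) = 282*K (O(W, K) = (K + K)*(-72 + (13 - 20*(-10))) = (2*K)*(-72 + (13 + 200)) = (2*K)*(-72 + 213) = (2*K)*141 = 282*K)
k(86, -71) + O(-6, 164) = -76 + 282*164 = -76 + 46248 = 46172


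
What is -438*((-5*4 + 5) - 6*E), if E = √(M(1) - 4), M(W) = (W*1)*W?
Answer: 6570 + 2628*I*√3 ≈ 6570.0 + 4551.8*I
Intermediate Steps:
M(W) = W² (M(W) = W*W = W²)
E = I*√3 (E = √(1² - 4) = √(1 - 4) = √(-3) = I*√3 ≈ 1.732*I)
-438*((-5*4 + 5) - 6*E) = -438*((-5*4 + 5) - 6*I*√3) = -438*((-20 + 5) - 6*I*√3) = -438*(-15 - 6*I*√3) = 6570 + 2628*I*√3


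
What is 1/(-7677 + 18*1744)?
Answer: 1/23715 ≈ 4.2167e-5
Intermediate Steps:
1/(-7677 + 18*1744) = 1/(-7677 + 31392) = 1/23715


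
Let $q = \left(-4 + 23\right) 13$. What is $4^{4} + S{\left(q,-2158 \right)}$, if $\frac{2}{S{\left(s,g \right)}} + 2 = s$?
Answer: $\frac{62722}{245} \approx 256.01$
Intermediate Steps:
$q = 247$ ($q = 19 \cdot 13 = 247$)
$S{\left(s,g \right)} = \frac{2}{-2 + s}$
$4^{4} + S{\left(q,-2158 \right)} = 4^{4} + \frac{2}{-2 + 247} = 256 + \frac{2}{245} = \frac{62722}{245}$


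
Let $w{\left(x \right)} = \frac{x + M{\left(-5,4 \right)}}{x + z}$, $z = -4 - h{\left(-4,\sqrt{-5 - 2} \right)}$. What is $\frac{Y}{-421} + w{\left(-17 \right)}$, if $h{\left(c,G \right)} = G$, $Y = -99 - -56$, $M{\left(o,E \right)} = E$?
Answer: $\frac{19171}{26944} - \frac{13 i \sqrt{7}}{448} \approx 0.71151 - 0.076774 i$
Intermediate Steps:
$Y = -43$ ($Y = -99 + 56 = -43$)
$z = -4 - i \sqrt{7}$ ($z = -4 - \sqrt{-5 - 2} = -4 - \sqrt{-7} = -4 - i \sqrt{7} \approx -4.0 - 2.6458 i$)
$w{\left(x \right)} = \frac{4 + x}{-4 + x - i \sqrt{7}}$ ($w{\left(x \right)} = \frac{x + 4}{x - \left(4 + i \sqrt{7}\right)} = \frac{4 + x}{-4 + x - i \sqrt{7}}$)
$\frac{Y}{-421} + w{\left(-17 \right)} = - \frac{43}{-421} + \frac{4 - 17}{-4 - 17 - i \sqrt{7}} = \left(-43\right) \left(- \frac{1}{421}\right) + \frac{1}{-21 - i \sqrt{7}} \left(-13\right) = \frac{43}{421} - \frac{13}{-21 - i \sqrt{7}}$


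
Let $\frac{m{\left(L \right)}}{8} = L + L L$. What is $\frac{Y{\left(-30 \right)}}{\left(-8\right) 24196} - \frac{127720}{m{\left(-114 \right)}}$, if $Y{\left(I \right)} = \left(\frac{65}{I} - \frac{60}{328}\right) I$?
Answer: $- \frac{31685016725}{25558815504} \approx -1.2397$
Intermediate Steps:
$Y{\left(I \right)} = I \left(- \frac{15}{82} + \frac{65}{I}\right)$ ($Y{\left(I \right)} = \left(\frac{65}{I} - \frac{15}{82}\right) I = \left(- \frac{15}{82} + \frac{65}{I}\right) I = I \left(- \frac{15}{82} + \frac{65}{I}\right)$)
$m{\left(L \right)} = 8 L + 8 L^{2}$ ($m{\left(L \right)} = 8 \left(L + L L\right) = 8 \left(L + L^{2}\right) = 8 L + 8 L^{2}$)
$\frac{Y{\left(-30 \right)}}{\left(-8\right) 24196} - \frac{127720}{m{\left(-114 \right)}} = \frac{65 - - \frac{225}{41}}{\left(-8\right) 24196} - \frac{127720}{8 \left(-114\right) \left(1 - 114\right)} = \frac{65 + \frac{225}{41}}{-193568} - \frac{127720}{8 \left(-114\right) \left(-113\right)} = \frac{2890}{41} \left(- \frac{1}{193568}\right) - \frac{127720}{103056} = - \frac{1445}{3968144} - \frac{15965}{12882} = - \frac{31685016725}{25558815504}$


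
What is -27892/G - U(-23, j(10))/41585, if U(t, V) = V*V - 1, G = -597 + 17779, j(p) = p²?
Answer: -665845819/357256735 ≈ -1.8638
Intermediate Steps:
G = 17182
U(t, V) = -1 + V² (U(t, V) = V² - 1 = -1 + V²)
-27892/G - U(-23, j(10))/41585 = -27892/17182 - (-1 + (10²)²)/41585 = -27892*1/17182 - (-1 + 100²)*(1/41585) = -13946/8591 - (-1 + 10000)*(1/41585) = -13946/8591 - 1*9999*(1/41585) = -13946/8591 - 9999*1/41585 = -13946/8591 - 9999/41585 = -665845819/357256735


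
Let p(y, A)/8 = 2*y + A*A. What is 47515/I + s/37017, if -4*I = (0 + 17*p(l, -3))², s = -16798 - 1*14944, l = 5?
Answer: -3220272979/3634773264 ≈ -0.88596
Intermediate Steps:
p(y, A) = 8*A² + 16*y (p(y, A) = 8*(2*y + A*A) = 8*(2*y + A²) = 8*(A² + 2*y) = 8*A² + 16*y)
s = -31742 (s = -16798 - 14944 = -31742)
I = -1669264 (I = -(0 + 17*(8*(-3)² + 16*5))²/4 = -(0 + 17*(8*9 + 80))²/4 = -(0 + 17*(72 + 80))²/4 = -(0 + 17*152)²/4 = -(0 + 2584)²/4 = -¼*2584² = -¼*6677056 = -1669264)
47515/I + s/37017 = 47515/(-1669264) - 31742/37017 = 47515*(-1/1669264) - 31742*1/37017 = -2795/98192 - 31742/37017 = -3220272979/3634773264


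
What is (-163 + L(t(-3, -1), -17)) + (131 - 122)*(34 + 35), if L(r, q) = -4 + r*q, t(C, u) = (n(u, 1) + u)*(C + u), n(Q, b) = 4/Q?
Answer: 114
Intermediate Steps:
t(C, u) = (C + u)*(u + 4/u) (t(C, u) = (4/u + u)*(C + u) = (u + 4/u)*(C + u) = (C + u)*(u + 4/u))
L(r, q) = -4 + q*r
(-163 + L(t(-3, -1), -17)) + (131 - 122)*(34 + 35) = (-163 + (-4 - 17*(4 + (-1)² - 3*(-1) + 4*(-3)/(-1)))) + (131 - 122)*(34 + 35) = (-163 + (-4 - 17*(4 + 1 + 3 + 4*(-3)*(-1)))) + 9*69 = (-163 + (-4 - 17*(4 + 1 + 3 + 12))) + 621 = (-163 + (-4 - 17*20)) + 621 = (-163 + (-4 - 340)) + 621 = (-163 - 344) + 621 = -507 + 621 = 114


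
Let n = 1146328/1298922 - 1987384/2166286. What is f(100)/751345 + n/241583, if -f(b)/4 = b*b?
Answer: -1359553835916096147640/25537280138761577913321 ≈ -0.053238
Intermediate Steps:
f(b) = -4*b² (f(b) = -4*b*b = -4*b²)
n = -24545625560/703459135923 (n = 1146328*(1/1298922) - 1987384*1/2166286 = 573164/649461 - 993692/1083143 = -24545625560/703459135923 ≈ -0.034893)
f(100)/751345 + n/241583 = -4*100²/751345 - 24545625560/703459135923/241583 = -4*10000*(1/751345) - 24545625560/703459135923*1/241583 = -40000*1/751345 - 24545625560/169943768433686109 = -8000/150269 - 24545625560/169943768433686109 = -1359553835916096147640/25537280138761577913321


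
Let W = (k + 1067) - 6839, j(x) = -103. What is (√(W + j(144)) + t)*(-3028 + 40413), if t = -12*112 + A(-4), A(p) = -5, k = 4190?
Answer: -50432365 + 37385*I*√1685 ≈ -5.0432e+7 + 1.5346e+6*I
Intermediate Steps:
t = -1349 (t = -12*112 - 5 = -1344 - 5 = -1349)
W = -1582 (W = (4190 + 1067) - 6839 = 5257 - 6839 = -1582)
(√(W + j(144)) + t)*(-3028 + 40413) = (√(-1582 - 103) - 1349)*(-3028 + 40413) = (√(-1685) - 1349)*37385 = (I*√1685 - 1349)*37385 = (-1349 + I*√1685)*37385 = -50432365 + 37385*I*√1685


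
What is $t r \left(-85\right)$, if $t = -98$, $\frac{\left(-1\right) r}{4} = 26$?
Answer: $-866320$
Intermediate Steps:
$r = -104$ ($r = \left(-4\right) 26 = -104$)
$t r \left(-85\right) = \left(-98\right) \left(-104\right) \left(-85\right) = 10192 \left(-85\right) = -866320$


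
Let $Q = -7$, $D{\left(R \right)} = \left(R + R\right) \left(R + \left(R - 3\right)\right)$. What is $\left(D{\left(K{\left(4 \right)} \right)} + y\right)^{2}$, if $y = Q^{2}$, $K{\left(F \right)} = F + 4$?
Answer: $66049$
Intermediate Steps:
$K{\left(F \right)} = 4 + F$
$D{\left(R \right)} = 2 R \left(-3 + 2 R\right)$ ($D{\left(R \right)} = 2 R \left(R + \left(R - 3\right)\right) = 2 R \left(R + \left(-3 + R\right)\right) = 2 R \left(-3 + 2 R\right)$)
$y = 49$ ($y = \left(-7\right)^{2} = 49$)
$\left(D{\left(K{\left(4 \right)} \right)} + y\right)^{2} = \left(2 \left(4 + 4\right) \left(-3 + 2 \left(4 + 4\right)\right) + 49\right)^{2} = \left(2 \cdot 8 \left(-3 + 2 \cdot 8\right) + 49\right)^{2} = \left(2 \cdot 8 \left(-3 + 16\right) + 49\right)^{2} = \left(2 \cdot 8 \cdot 13 + 49\right)^{2} = \left(208 + 49\right)^{2} = 257^{2} = 66049$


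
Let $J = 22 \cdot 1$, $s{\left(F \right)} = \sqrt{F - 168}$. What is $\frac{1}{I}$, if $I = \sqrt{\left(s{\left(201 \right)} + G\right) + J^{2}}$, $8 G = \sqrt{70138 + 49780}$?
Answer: $\frac{2 \sqrt{2}}{\sqrt{3872 + \sqrt{119918} + 8 \sqrt{33}}} \approx 0.043314$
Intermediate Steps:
$s{\left(F \right)} = \sqrt{-168 + F}$
$G = \frac{\sqrt{119918}}{8}$ ($G = \frac{\sqrt{70138 + 49780}}{8} = \frac{\sqrt{119918}}{8} \approx 43.286$)
$J = 22$
$I = \sqrt{484 + \sqrt{33} + \frac{\sqrt{119918}}{8}}$ ($I = \sqrt{\left(\sqrt{-168 + 201} + \frac{\sqrt{119918}}{8}\right) + 22^{2}} = \sqrt{\left(\sqrt{33} + \frac{\sqrt{119918}}{8}\right) + 484} = \sqrt{484 + \sqrt{33} + \frac{\sqrt{119918}}{8}} \approx 23.087$)
$\frac{1}{I} = \frac{1}{\frac{1}{4} \sqrt{7744 + 2 \sqrt{119918} + 16 \sqrt{33}}} = \frac{4}{\sqrt{7744 + 2 \sqrt{119918} + 16 \sqrt{33}}}$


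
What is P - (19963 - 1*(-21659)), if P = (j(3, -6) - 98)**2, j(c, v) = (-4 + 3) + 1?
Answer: -32018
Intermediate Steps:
j(c, v) = 0 (j(c, v) = -1 + 1 = 0)
P = 9604 (P = (0 - 98)**2 = (-98)**2 = 9604)
P - (19963 - 1*(-21659)) = 9604 - (19963 - 1*(-21659)) = 9604 - (19963 + 21659) = 9604 - 1*41622 = 9604 - 41622 = -32018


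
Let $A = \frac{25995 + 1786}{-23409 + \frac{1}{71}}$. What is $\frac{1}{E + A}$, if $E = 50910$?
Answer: $\frac{1662038}{84612382129} \approx 1.9643 \cdot 10^{-5}$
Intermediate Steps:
$A = - \frac{1972451}{1662038}$ ($A = \frac{27781}{-23409 + \frac{1}{71}} = \frac{27781}{- \frac{1662038}{71}} = 27781 \left(- \frac{71}{1662038}\right) = - \frac{1972451}{1662038} \approx -1.1868$)
$\frac{1}{E + A} = \frac{1}{50910 - \frac{1972451}{1662038}} = \frac{1}{\frac{84612382129}{1662038}} = \frac{1662038}{84612382129}$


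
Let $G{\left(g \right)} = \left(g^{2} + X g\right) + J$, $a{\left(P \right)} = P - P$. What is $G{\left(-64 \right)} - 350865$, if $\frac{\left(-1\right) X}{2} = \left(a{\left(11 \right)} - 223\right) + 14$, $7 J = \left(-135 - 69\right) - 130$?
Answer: $- \frac{2614981}{7} \approx -3.7357 \cdot 10^{5}$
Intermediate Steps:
$a{\left(P \right)} = 0$
$J = - \frac{334}{7}$ ($J = \frac{\left(-135 - 69\right) - 130}{7} = \frac{-204 - 130}{7} = \frac{1}{7} \left(-334\right) = - \frac{334}{7} \approx -47.714$)
$X = 418$ ($X = - 2 \left(\left(0 - 223\right) + 14\right) = - 2 \left(-223 + 14\right) = \left(-2\right) \left(-209\right) = 418$)
$G{\left(g \right)} = - \frac{334}{7} + g^{2} + 418 g$ ($G{\left(g \right)} = \left(g^{2} + 418 g\right) - \frac{334}{7} = - \frac{334}{7} + g^{2} + 418 g$)
$G{\left(-64 \right)} - 350865 = \left(- \frac{334}{7} + \left(-64\right)^{2} + 418 \left(-64\right)\right) - 350865 = \left(- \frac{334}{7} + 4096 - 26752\right) - 350865 = - \frac{158926}{7} - 350865 = - \frac{2614981}{7}$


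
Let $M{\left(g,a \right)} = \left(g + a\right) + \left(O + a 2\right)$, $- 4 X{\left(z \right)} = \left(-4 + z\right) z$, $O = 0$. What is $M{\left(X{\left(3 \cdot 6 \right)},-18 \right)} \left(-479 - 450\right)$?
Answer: $108693$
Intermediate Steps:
$X{\left(z \right)} = - \frac{z \left(-4 + z\right)}{4}$ ($X{\left(z \right)} = - \frac{\left(-4 + z\right) z}{4} = - \frac{z \left(-4 + z\right)}{4}$)
$M{\left(g,a \right)} = g + 3 a$ ($M{\left(g,a \right)} = \left(g + a\right) + \left(0 + a 2\right) = \left(a + g\right) + \left(0 + 2 a\right) = \left(a + g\right) + 2 a = g + 3 a$)
$M{\left(X{\left(3 \cdot 6 \right)},-18 \right)} \left(-479 - 450\right) = \left(\frac{3 \cdot 6 \left(4 - 3 \cdot 6\right)}{4} + 3 \left(-18\right)\right) \left(-479 - 450\right) = \left(\frac{1}{4} \cdot 18 \left(4 - 18\right) - 54\right) \left(-929\right) = \left(\frac{1}{4} \cdot 18 \left(-14\right) - 54\right) \left(-929\right) = \left(-63 - 54\right) \left(-929\right) = \left(-117\right) \left(-929\right) = 108693$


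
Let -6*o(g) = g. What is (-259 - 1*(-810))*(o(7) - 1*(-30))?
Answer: 95323/6 ≈ 15887.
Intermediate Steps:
o(g) = -g/6
(-259 - 1*(-810))*(o(7) - 1*(-30)) = (-259 - 1*(-810))*(-⅙*7 - 1*(-30)) = (-259 + 810)*(-7/6 + 30) = 551*(173/6) = 95323/6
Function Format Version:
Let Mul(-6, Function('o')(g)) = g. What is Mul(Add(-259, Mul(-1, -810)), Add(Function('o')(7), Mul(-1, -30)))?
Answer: Rational(95323, 6) ≈ 15887.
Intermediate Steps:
Function('o')(g) = Mul(Rational(-1, 6), g)
Mul(Add(-259, Mul(-1, -810)), Add(Function('o')(7), Mul(-1, -30))) = Mul(Add(-259, Mul(-1, -810)), Add(Mul(Rational(-1, 6), 7), Mul(-1, -30))) = Mul(Add(-259, 810), Add(Rational(-7, 6), 30)) = Mul(551, Rational(173, 6)) = Rational(95323, 6)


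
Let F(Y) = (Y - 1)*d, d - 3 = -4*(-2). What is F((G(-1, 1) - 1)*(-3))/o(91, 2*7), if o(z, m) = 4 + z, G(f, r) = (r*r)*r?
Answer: -11/95 ≈ -0.11579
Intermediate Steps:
G(f, r) = r³ (G(f, r) = r²*r = r³)
d = 11 (d = 3 - 4*(-2) = 3 + 8 = 11)
F(Y) = -11 + 11*Y (F(Y) = (Y - 1)*11 = (-1 + Y)*11 = -11 + 11*Y)
F((G(-1, 1) - 1)*(-3))/o(91, 2*7) = (-11 + 11*((1³ - 1)*(-3)))/(4 + 91) = (-11 + 11*((1 - 1)*(-3)))/95 = (-11 + 11*(0*(-3)))*(1/95) = (-11 + 11*0)*(1/95) = (-11 + 0)*(1/95) = -11*1/95 = -11/95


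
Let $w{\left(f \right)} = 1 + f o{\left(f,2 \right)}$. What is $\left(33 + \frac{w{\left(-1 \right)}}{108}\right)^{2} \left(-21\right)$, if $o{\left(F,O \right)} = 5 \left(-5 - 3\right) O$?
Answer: $- \frac{382725}{16} \approx -23920.0$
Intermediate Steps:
$o{\left(F,O \right)} = - 40 O$ ($o{\left(F,O \right)} = 5 \left(-8\right) O = - 40 O$)
$w{\left(f \right)} = 1 - 80 f$ ($w{\left(f \right)} = 1 + f \left(\left(-40\right) 2\right) = 1 + f \left(-80\right) = 1 - 80 f$)
$\left(33 + \frac{w{\left(-1 \right)}}{108}\right)^{2} \left(-21\right) = \left(33 + \frac{1 - -80}{108}\right)^{2} \left(-21\right) = \left(33 + \left(1 + 80\right) \frac{1}{108}\right)^{2} \left(-21\right) = \left(33 + 81 \cdot \frac{1}{108}\right)^{2} \left(-21\right) = \left(33 + \frac{3}{4}\right)^{2} \left(-21\right) = \left(\frac{135}{4}\right)^{2} \left(-21\right) = \frac{18225}{16} \left(-21\right) = - \frac{382725}{16}$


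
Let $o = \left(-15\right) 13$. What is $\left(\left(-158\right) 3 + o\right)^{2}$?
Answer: $447561$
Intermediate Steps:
$o = -195$
$\left(\left(-158\right) 3 + o\right)^{2} = \left(\left(-158\right) 3 - 195\right)^{2} = \left(-474 - 195\right)^{2} = \left(-669\right)^{2} = 447561$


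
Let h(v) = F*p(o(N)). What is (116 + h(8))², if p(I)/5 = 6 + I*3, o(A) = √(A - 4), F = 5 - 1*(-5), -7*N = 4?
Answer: 491392/7 + 499200*I*√14/7 ≈ 70199.0 + 2.6683e+5*I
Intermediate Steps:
N = -4/7 (N = -⅐*4 = -4/7 ≈ -0.57143)
F = 10 (F = 5 + 5 = 10)
o(A) = √(-4 + A)
p(I) = 30 + 15*I (p(I) = 5*(6 + I*3) = 5*(6 + 3*I) = 30 + 15*I)
h(v) = 300 + 600*I*√14/7 (h(v) = 10*(30 + 15*√(-4 - 4/7)) = 10*(30 + 15*√(-32/7)) = 10*(30 + 15*(4*I*√14/7)) = 10*(30 + 60*I*√14/7) = 300 + 600*I*√14/7)
(116 + h(8))² = (116 + (300 + 600*I*√14/7))² = (416 + 600*I*√14/7)²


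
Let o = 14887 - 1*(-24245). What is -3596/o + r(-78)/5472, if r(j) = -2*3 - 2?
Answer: -23137/247836 ≈ -0.093356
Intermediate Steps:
r(j) = -8 (r(j) = -6 - 2 = -8)
o = 39132 (o = 14887 + 24245 = 39132)
-3596/o + r(-78)/5472 = -3596/39132 - 8/5472 = -3596*1/39132 - 8*1/5472 = -899/9783 - 1/684 = -23137/247836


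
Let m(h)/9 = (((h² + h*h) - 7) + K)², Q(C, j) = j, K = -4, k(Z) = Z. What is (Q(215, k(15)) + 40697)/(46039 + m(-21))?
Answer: 5089/859226 ≈ 0.0059228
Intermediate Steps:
m(h) = 9*(-11 + 2*h²)² (m(h) = 9*(((h² + h*h) - 7) - 4)² = 9*(((h² + h²) - 7) - 4)² = 9*((2*h² - 7) - 4)² = 9*((-7 + 2*h²) - 4)² = 9*(-11 + 2*h²)²)
(Q(215, k(15)) + 40697)/(46039 + m(-21)) = (15 + 40697)/(46039 + 9*(-11 + 2*(-21)²)²) = 40712/(46039 + 9*(-11 + 2*441)²) = 40712/(46039 + 9*(-11 + 882)²) = 40712/(46039 + 9*871²) = 40712/(46039 + 9*758641) = 40712/(46039 + 6827769) = 40712/6873808 = 40712*(1/6873808) = 5089/859226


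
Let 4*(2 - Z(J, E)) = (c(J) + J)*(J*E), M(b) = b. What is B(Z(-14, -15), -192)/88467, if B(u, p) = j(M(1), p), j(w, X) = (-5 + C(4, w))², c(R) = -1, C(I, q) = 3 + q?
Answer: 1/88467 ≈ 1.1304e-5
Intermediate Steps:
j(w, X) = (-2 + w)² (j(w, X) = (-5 + (3 + w))² = (-2 + w)²)
Z(J, E) = 2 - E*J*(-1 + J)/4 (Z(J, E) = 2 - (-1 + J)*J*E/4 = 2 - (-1 + J)*E*J/4 = 2 - E*J*(-1 + J)/4)
B(u, p) = 1 (B(u, p) = (-2 + 1)² = (-1)² = 1)
B(Z(-14, -15), -192)/88467 = 1/88467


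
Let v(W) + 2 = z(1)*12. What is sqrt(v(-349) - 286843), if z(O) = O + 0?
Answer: I*sqrt(286833) ≈ 535.57*I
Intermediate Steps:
z(O) = O
v(W) = 10 (v(W) = -2 + 1*12 = -2 + 12 = 10)
sqrt(v(-349) - 286843) = sqrt(10 - 286843) = sqrt(-286833) = I*sqrt(286833)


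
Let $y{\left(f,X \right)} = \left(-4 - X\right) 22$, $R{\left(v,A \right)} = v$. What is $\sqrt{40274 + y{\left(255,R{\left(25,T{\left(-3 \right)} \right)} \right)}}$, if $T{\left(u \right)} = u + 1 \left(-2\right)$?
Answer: $6 \sqrt{1101} \approx 199.09$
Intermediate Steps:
$T{\left(u \right)} = -2 + u$ ($T{\left(u \right)} = u - 2 = -2 + u$)
$y{\left(f,X \right)} = -88 - 22 X$
$\sqrt{40274 + y{\left(255,R{\left(25,T{\left(-3 \right)} \right)} \right)}} = \sqrt{40274 - 638} = \sqrt{39636} = 6 \sqrt{1101}$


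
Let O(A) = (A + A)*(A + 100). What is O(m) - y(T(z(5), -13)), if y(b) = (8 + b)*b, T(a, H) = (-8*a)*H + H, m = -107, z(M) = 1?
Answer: -7511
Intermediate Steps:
T(a, H) = H - 8*H*a (T(a, H) = -8*H*a + H = H - 8*H*a)
O(A) = 2*A*(100 + A) (O(A) = (2*A)*(100 + A) = 2*A*(100 + A))
y(b) = b*(8 + b)
O(m) - y(T(z(5), -13)) = 2*(-107)*(100 - 107) - (-13*(1 - 8*1))*(8 - 13*(1 - 8*1)) = 2*(-107)*(-7) - (-13*(1 - 8))*(8 - 13*(1 - 8)) = 1498 - (-13*(-7))*(8 - 13*(-7)) = 1498 - 91*(8 + 91) = 1498 - 91*99 = 1498 - 1*9009 = 1498 - 9009 = -7511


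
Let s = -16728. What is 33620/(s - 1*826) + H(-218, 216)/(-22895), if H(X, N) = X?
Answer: -382951564/200949415 ≈ -1.9057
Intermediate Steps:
33620/(s - 1*826) + H(-218, 216)/(-22895) = 33620/(-16728 - 1*826) - 218/(-22895) = 33620/(-16728 - 826) - 218*(-1/22895) = 33620/(-17554) + 218/22895 = 33620*(-1/17554) + 218/22895 = -16810/8777 + 218/22895 = -382951564/200949415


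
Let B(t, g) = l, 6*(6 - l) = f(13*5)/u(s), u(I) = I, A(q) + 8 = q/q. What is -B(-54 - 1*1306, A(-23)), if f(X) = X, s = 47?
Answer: -1627/282 ≈ -5.7695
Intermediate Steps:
A(q) = -7 (A(q) = -8 + q/q = -8 + 1 = -7)
l = 1627/282 (l = 6 - 13*5/(6*47) = 6 - 65/(6*47) = 6 - ⅙*65/47 = 6 - 65/282 = 1627/282 ≈ 5.7695)
B(t, g) = 1627/282
-B(-54 - 1*1306, A(-23)) = -1*1627/282 = -1627/282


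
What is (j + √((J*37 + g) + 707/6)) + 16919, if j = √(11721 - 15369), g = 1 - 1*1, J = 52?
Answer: 16919 + √73506/6 + 8*I*√57 ≈ 16964.0 + 60.399*I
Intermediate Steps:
g = 0 (g = 1 - 1 = 0)
j = 8*I*√57 (j = √(-3648) = 8*I*√57 ≈ 60.399*I)
(j + √((J*37 + g) + 707/6)) + 16919 = (8*I*√57 + √((52*37 + 0) + 707/6)) + 16919 = (8*I*√57 + √((1924 + 0) + (⅙)*707)) + 16919 = (8*I*√57 + √(1924 + 707/6)) + 16919 = (8*I*√57 + √(12251/6)) + 16919 = (8*I*√57 + √73506/6) + 16919 = (√73506/6 + 8*I*√57) + 16919 = 16919 + √73506/6 + 8*I*√57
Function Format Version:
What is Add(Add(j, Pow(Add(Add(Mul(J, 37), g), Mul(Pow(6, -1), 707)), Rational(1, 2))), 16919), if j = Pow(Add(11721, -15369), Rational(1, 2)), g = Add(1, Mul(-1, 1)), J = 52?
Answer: Add(16919, Mul(Rational(1, 6), Pow(73506, Rational(1, 2))), Mul(8, I, Pow(57, Rational(1, 2)))) ≈ Add(16964., Mul(60.399, I))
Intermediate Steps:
g = 0 (g = Add(1, -1) = 0)
j = Mul(8, I, Pow(57, Rational(1, 2))) (j = Pow(-3648, Rational(1, 2)) = Mul(8, I, Pow(57, Rational(1, 2))) ≈ Mul(60.399, I))
Add(Add(j, Pow(Add(Add(Mul(J, 37), g), Mul(Pow(6, -1), 707)), Rational(1, 2))), 16919) = Add(Add(Mul(8, I, Pow(57, Rational(1, 2))), Pow(Add(Add(Mul(52, 37), 0), Mul(Pow(6, -1), 707)), Rational(1, 2))), 16919) = Add(Add(Mul(8, I, Pow(57, Rational(1, 2))), Pow(Add(Add(1924, 0), Mul(Rational(1, 6), 707)), Rational(1, 2))), 16919) = Add(Add(Mul(8, I, Pow(57, Rational(1, 2))), Pow(Add(1924, Rational(707, 6)), Rational(1, 2))), 16919) = Add(Add(Mul(8, I, Pow(57, Rational(1, 2))), Pow(Rational(12251, 6), Rational(1, 2))), 16919) = Add(Add(Mul(8, I, Pow(57, Rational(1, 2))), Mul(Rational(1, 6), Pow(73506, Rational(1, 2)))), 16919) = Add(Add(Mul(Rational(1, 6), Pow(73506, Rational(1, 2))), Mul(8, I, Pow(57, Rational(1, 2)))), 16919) = Add(16919, Mul(Rational(1, 6), Pow(73506, Rational(1, 2))), Mul(8, I, Pow(57, Rational(1, 2))))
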